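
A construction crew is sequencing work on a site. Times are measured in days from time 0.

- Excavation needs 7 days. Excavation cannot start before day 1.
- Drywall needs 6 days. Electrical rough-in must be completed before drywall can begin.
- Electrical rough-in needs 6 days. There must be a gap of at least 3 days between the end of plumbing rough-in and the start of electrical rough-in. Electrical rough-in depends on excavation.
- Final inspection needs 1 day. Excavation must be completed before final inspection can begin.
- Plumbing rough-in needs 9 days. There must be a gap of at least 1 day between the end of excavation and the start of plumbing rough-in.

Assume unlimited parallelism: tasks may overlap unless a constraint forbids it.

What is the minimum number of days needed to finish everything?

33

After its own release at day 1, excavation can start at day 1 and finishes at day 8.
After excavation (finishes day 8), final inspection can start at day 8 and finishes at day 9.
Plumbing rough-in cannot begin until excavation (finishes day 8, plus 1-day gap → day 9). It runs from day 9 to 9 + 9 = day 18.
For electrical rough-in: plumbing rough-in (finishes day 18, plus 3-day gap → day 21); excavation (finishes day 8). Taking the maximum gives a start of day 21, and it finishes at 21 + 6 = day 27.
After electrical rough-in (finishes day 27), drywall can start at day 27 and finishes at day 33.
All tasks are finished once the last one completes. Finish times: Excavation at 8, Plumbing rough-in at 18, Electrical rough-in at 27, Drywall at 33, Final inspection at 9. The latest is day 33.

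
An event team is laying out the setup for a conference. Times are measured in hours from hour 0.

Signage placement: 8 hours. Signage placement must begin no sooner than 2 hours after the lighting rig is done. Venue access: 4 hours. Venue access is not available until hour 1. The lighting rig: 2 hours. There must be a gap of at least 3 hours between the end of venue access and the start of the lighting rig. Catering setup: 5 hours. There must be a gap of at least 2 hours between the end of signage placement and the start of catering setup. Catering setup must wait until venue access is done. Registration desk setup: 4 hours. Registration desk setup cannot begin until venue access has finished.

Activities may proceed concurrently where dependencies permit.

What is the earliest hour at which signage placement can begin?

12

Venue access cannot begin until its own release at hour 1. It runs from hour 1 to 1 + 4 = hour 5.
The lighting rig waits on venue access (finishes hour 5, plus 3-hour gap → hour 8), so it starts at hour 8 and finishes at 8 + 2 = hour 10.
Signage placement waits on the lighting rig (finishes hour 10, plus 2-hour gap → hour 12), so the earliest it can start is hour 12.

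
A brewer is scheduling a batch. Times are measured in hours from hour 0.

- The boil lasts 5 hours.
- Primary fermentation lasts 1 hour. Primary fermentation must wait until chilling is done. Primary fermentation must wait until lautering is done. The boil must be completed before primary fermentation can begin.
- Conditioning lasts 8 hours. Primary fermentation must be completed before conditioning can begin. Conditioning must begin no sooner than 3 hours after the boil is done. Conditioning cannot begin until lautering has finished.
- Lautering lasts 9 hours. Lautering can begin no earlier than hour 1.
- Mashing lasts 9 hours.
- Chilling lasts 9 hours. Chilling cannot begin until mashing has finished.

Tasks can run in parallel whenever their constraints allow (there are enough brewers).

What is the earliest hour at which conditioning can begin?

19

The boil can start immediately at hour 0; it finishes at hour 5.
After its own release at hour 1, lautering can start at hour 1 and finishes at hour 10.
Mashing has no prerequisites, so it starts at hour 0 and finishes at hour 9.
Chilling cannot begin until mashing (finishes hour 9). It runs from hour 9 to 9 + 9 = hour 18.
For primary fermentation: chilling (finishes hour 18); lautering (finishes hour 10); the boil (finishes hour 5). Taking the maximum gives a start of hour 18, and it finishes at 18 + 1 = hour 19.
Conditioning waits on primary fermentation (finishes hour 19); the boil (finishes hour 5, plus 3-hour gap → hour 8); lautering (finishes hour 10). The latest of these is hour 19, which is the earliest conditioning can start.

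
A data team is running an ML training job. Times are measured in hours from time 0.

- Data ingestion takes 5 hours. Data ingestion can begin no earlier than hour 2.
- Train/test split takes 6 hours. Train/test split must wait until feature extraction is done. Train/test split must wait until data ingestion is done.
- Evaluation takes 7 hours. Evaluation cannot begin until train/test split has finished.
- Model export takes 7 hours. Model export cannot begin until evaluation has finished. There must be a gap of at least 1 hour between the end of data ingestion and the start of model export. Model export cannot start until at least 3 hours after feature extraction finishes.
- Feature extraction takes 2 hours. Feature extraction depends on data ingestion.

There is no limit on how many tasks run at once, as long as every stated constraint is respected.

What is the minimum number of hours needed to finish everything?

29

Data ingestion waits on its own release at hour 2, so it starts at hour 2 and finishes at 2 + 5 = hour 7.
After data ingestion (finishes hour 7), feature extraction can start at hour 7 and finishes at hour 9.
For train/test split: feature extraction (finishes hour 9); data ingestion (finishes hour 7). Taking the maximum gives a start of hour 9, and it finishes at 9 + 6 = hour 15.
Evaluation cannot begin until train/test split (finishes hour 15). It runs from hour 15 to 15 + 7 = hour 22.
Model export cannot start until evaluation (finishes hour 22); data ingestion (finishes hour 7, plus 1-hour gap → hour 8); feature extraction (finishes hour 9, plus 3-hour gap → hour 12). The controlling bound is hour 22, so model export finishes at 22 + 7 = hour 29.
All tasks are finished once the last one completes. Finish times: Data ingestion at 7, Feature extraction at 9, Train/test split at 15, Evaluation at 22, Model export at 29. The latest is hour 29.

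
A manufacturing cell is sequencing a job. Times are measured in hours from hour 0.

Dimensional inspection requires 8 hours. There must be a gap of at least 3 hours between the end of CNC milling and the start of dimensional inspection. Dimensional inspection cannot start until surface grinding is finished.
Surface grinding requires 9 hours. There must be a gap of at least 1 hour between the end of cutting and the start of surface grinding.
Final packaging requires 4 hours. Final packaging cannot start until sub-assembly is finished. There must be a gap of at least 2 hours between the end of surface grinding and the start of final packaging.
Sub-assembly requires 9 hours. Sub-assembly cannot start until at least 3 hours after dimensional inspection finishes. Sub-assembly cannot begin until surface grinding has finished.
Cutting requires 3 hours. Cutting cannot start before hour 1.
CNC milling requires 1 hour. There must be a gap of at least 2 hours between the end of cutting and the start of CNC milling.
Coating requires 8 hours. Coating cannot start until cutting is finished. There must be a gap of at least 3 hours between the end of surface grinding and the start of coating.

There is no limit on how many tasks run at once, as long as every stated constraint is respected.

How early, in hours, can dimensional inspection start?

14

After its own release at hour 1, cutting can start at hour 1 and finishes at hour 4.
Surface grinding cannot begin until cutting (finishes hour 4, plus 1-hour gap → hour 5). It runs from hour 5 to 5 + 9 = hour 14.
CNC milling waits on cutting (finishes hour 4, plus 2-hour gap → hour 6), so it starts at hour 6 and finishes at 6 + 1 = hour 7.
Dimensional inspection waits on CNC milling (finishes hour 7, plus 3-hour gap → hour 10); surface grinding (finishes hour 14). The latest of these is hour 14, which is the earliest dimensional inspection can start.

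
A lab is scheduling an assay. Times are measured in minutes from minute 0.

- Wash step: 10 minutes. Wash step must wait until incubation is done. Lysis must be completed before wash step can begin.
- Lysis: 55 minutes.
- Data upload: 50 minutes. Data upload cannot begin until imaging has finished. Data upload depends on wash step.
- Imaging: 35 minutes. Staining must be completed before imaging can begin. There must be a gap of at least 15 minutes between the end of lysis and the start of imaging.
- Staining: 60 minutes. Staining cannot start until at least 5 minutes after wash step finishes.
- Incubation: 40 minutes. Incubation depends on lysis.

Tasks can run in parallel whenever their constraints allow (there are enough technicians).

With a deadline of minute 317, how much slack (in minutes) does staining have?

Lysis can start immediately at minute 0; it finishes at minute 55.
After lysis (finishes minute 55), incubation can start at minute 55 and finishes at minute 95.
Wash step needs all of incubation (finishes minute 95); lysis (finishes minute 55). That puts its earliest start at minute 95; it finishes at 95 + 10 = minute 105.
Staining waits on wash step (finishes minute 105, plus 5-minute gap → minute 110), so it starts at minute 110 and finishes at 110 + 60 = minute 170.

Working backward from the deadline:
To finish by minute 317, data upload (duration 50) must start no later than minute 267.
Imaging feeds into data upload (must start by minute 267); so imaging must finish by minute 267 and therefore start by minute 232.
Staining must finish before imaging (must start by minute 232). With a 60-minute duration, staining must start by 232 − 60 = minute 172.
So staining can start as early as minute 110 and as late as minute 172, giving 172 − 110 = 62 minutes of slack.

62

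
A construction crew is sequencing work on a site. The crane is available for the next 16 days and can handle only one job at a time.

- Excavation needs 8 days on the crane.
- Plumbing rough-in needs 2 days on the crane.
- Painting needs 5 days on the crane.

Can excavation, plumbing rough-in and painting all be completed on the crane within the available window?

Running back to back, the jobs need 8 + 2 + 5 = 15 days on the crane.
Since 15 ≤ 16, they fit within the window.

Yes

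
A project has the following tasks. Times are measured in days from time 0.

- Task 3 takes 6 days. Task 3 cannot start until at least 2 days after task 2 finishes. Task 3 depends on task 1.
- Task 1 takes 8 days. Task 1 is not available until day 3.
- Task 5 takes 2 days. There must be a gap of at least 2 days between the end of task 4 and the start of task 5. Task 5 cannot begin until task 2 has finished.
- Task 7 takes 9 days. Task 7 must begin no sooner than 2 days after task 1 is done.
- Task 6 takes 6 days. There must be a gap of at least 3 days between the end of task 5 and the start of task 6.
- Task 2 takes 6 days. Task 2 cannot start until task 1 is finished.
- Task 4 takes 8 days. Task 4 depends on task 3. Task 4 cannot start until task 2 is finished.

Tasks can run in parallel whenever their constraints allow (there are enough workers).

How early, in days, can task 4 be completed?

Task 1 cannot begin until its own release at day 3. It runs from day 3 to 3 + 8 = day 11.
Task 2 waits on task 1 (finishes day 11), so it starts at day 11 and finishes at 11 + 6 = day 17.
Task 3 cannot start until task 2 (finishes day 17, plus 2-day gap → day 19); task 1 (finishes day 11). The controlling bound is day 19, so task 3 finishes at 19 + 6 = day 25.
Task 4 needs all of task 3 (finishes day 25); task 2 (finishes day 17). That puts its earliest start at day 25; it finishes at 25 + 8 = day 33.

33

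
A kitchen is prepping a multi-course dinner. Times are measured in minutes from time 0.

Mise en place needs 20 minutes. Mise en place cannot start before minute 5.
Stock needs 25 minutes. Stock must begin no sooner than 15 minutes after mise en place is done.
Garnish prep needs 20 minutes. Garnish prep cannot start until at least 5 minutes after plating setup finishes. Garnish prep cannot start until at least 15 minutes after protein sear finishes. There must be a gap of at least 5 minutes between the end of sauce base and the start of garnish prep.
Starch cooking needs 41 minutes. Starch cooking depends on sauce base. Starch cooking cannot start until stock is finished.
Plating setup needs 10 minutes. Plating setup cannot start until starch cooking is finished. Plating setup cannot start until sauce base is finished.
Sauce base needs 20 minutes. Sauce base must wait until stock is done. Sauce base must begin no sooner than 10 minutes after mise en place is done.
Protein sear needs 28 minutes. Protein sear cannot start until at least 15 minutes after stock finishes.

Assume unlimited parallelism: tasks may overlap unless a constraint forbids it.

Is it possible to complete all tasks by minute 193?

Mise en place cannot begin until its own release at minute 5. It runs from minute 5 to 5 + 20 = minute 25.
After mise en place (finishes minute 25, plus 15-minute gap → minute 40), stock can start at minute 40 and finishes at minute 65.
Protein sear waits on stock (finishes minute 65, plus 15-minute gap → minute 80), so it starts at minute 80 and finishes at 80 + 28 = minute 108.
Sauce base needs all of stock (finishes minute 65); mise en place (finishes minute 25, plus 10-minute gap → minute 35). That puts its earliest start at minute 65; it finishes at 65 + 20 = minute 85.
Starch cooking cannot start until sauce base (finishes minute 85); stock (finishes minute 65). The controlling bound is minute 85, so starch cooking finishes at 85 + 41 = minute 126.
Plating setup needs all of starch cooking (finishes minute 126); sauce base (finishes minute 85). That puts its earliest start at minute 126; it finishes at 126 + 10 = minute 136.
For garnish prep: plating setup (finishes minute 136, plus 5-minute gap → minute 141); protein sear (finishes minute 108, plus 15-minute gap → minute 123); sauce base (finishes minute 85, plus 5-minute gap → minute 90). Taking the maximum gives a start of minute 141, and it finishes at 141 + 20 = minute 161.
Every task is finished by minute 161, which is no later than the deadline of 193, so the schedule is feasible.

Yes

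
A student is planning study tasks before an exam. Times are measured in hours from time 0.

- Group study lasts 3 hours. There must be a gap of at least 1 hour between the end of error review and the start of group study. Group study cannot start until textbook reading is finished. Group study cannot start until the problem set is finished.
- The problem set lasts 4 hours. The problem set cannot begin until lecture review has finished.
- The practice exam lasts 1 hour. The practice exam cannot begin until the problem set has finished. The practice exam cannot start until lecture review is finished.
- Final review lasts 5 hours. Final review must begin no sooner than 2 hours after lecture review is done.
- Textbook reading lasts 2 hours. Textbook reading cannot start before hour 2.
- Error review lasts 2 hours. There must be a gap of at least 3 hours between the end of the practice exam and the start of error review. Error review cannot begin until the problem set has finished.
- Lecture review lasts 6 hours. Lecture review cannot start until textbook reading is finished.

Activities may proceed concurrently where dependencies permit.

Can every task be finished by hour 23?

No

Textbook reading cannot begin until its own release at hour 2. It runs from hour 2 to 2 + 2 = hour 4.
Lecture review waits on textbook reading (finishes hour 4), so it starts at hour 4 and finishes at 4 + 6 = hour 10.
Final review cannot begin until lecture review (finishes hour 10, plus 2-hour gap → hour 12). It runs from hour 12 to 12 + 5 = hour 17.
After lecture review (finishes hour 10), the problem set can start at hour 10 and finishes at hour 14.
The practice exam needs all of the problem set (finishes hour 14); lecture review (finishes hour 10). That puts its earliest start at hour 14; it finishes at 14 + 1 = hour 15.
For error review: the practice exam (finishes hour 15, plus 3-hour gap → hour 18); the problem set (finishes hour 14). Taking the maximum gives a start of hour 18, and it finishes at 18 + 2 = hour 20.
Group study cannot start until error review (finishes hour 20, plus 1-hour gap → hour 21); textbook reading (finishes hour 4); the problem set (finishes hour 14). The controlling bound is hour 21, so group study finishes at 21 + 3 = hour 24.
The earliest everything can be done is hour 24, which is after the deadline of 23, so it is not possible.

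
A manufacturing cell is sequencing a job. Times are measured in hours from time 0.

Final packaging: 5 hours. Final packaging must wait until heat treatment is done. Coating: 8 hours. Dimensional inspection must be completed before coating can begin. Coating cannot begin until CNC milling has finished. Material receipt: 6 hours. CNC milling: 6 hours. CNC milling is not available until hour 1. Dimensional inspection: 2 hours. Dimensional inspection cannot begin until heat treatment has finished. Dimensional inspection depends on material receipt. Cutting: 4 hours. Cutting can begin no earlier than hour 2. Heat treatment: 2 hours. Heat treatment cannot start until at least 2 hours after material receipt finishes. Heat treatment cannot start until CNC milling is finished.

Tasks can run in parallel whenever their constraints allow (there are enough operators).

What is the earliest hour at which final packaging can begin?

10

CNC milling cannot begin until its own release at hour 1. It runs from hour 1 to 1 + 6 = hour 7.
Nothing blocks material receipt, so it runs from hour 0 to hour 6.
Heat treatment needs all of material receipt (finishes hour 6, plus 2-hour gap → hour 8); CNC milling (finishes hour 7). That puts its earliest start at hour 8; it finishes at 8 + 2 = hour 10.
Final packaging waits on heat treatment (finishes hour 10), so the earliest it can start is hour 10.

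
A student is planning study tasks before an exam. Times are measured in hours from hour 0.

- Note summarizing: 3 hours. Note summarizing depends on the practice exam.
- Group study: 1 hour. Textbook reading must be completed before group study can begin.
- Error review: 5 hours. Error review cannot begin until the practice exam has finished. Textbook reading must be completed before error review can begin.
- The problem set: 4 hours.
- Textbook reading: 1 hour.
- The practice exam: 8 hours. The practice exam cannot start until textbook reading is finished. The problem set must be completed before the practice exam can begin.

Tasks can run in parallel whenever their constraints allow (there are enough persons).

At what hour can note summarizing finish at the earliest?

The problem set can start immediately at hour 0; it finishes at hour 4.
Textbook reading has no prerequisites, so it starts at hour 0 and finishes at hour 1.
The practice exam has to wait for textbook reading (finishes hour 1); the problem set (finishes hour 4). The latest of these is hour 4, so the practice exam runs hour 4 to 4 + 8 = hour 12.
Note summarizing cannot begin until the practice exam (finishes hour 12). It runs from hour 12 to 12 + 3 = hour 15.

15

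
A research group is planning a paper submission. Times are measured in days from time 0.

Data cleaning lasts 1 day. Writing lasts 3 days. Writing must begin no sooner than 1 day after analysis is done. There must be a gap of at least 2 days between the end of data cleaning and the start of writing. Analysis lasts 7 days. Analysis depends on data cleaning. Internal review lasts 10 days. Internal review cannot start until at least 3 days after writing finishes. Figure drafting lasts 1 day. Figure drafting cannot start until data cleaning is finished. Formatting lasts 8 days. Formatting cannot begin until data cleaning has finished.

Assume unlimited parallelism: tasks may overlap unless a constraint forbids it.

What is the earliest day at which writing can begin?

9

Data cleaning has no prerequisites, so it starts at day 0 and finishes at day 1.
Analysis waits on data cleaning (finishes day 1), so it starts at day 1 and finishes at 1 + 7 = day 8.
Writing waits on analysis (finishes day 8, plus 1-day gap → day 9); data cleaning (finishes day 1, plus 2-day gap → day 3). The latest of these is day 9, which is the earliest writing can start.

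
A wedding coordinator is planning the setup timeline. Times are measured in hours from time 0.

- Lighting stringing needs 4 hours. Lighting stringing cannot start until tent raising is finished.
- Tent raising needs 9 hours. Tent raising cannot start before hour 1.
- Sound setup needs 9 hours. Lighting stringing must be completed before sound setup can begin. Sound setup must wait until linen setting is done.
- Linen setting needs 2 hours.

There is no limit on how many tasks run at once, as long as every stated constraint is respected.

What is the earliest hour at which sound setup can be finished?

23

Linen setting has no prerequisites, so it starts at hour 0 and finishes at hour 2.
Tent raising cannot begin until its own release at hour 1. It runs from hour 1 to 1 + 9 = hour 10.
After tent raising (finishes hour 10), lighting stringing can start at hour 10 and finishes at hour 14.
Sound setup cannot start until lighting stringing (finishes hour 14); linen setting (finishes hour 2). The controlling bound is hour 14, so sound setup finishes at 14 + 9 = hour 23.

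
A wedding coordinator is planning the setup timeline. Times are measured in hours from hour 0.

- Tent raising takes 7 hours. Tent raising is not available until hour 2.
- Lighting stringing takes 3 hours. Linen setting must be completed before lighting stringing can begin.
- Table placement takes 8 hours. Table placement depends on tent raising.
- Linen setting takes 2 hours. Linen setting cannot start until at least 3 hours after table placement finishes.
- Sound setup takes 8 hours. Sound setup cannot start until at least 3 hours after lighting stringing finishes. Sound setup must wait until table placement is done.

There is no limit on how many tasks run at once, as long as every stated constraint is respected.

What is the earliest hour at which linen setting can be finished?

Tent raising cannot begin until its own release at hour 2. It runs from hour 2 to 2 + 7 = hour 9.
After tent raising (finishes hour 9), table placement can start at hour 9 and finishes at hour 17.
Linen setting waits on table placement (finishes hour 17, plus 3-hour gap → hour 20), so it starts at hour 20 and finishes at 20 + 2 = hour 22.

22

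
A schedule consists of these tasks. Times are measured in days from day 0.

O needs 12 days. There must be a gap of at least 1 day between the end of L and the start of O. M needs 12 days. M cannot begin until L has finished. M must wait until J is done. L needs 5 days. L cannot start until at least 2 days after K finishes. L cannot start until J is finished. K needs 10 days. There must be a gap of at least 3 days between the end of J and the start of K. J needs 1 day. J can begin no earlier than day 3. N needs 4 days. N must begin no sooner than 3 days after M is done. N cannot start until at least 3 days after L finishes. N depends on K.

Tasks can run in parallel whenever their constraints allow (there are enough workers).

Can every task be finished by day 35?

J cannot begin until its own release at day 3. It runs from day 3 to 3 + 1 = day 4.
K waits on J (finishes day 4, plus 3-day gap → day 7), so it starts at day 7 and finishes at 7 + 10 = day 17.
L needs all of K (finishes day 17, plus 2-day gap → day 19); J (finishes day 4). That puts its earliest start at day 19; it finishes at 19 + 5 = day 24.
O waits on L (finishes day 24, plus 1-day gap → day 25), so it starts at day 25 and finishes at 25 + 12 = day 37.
For M: L (finishes day 24); J (finishes day 4). Taking the maximum gives a start of day 24, and it finishes at 24 + 12 = day 36.
N has to wait for M (finishes day 36, plus 3-day gap → day 39); L (finishes day 24, plus 3-day gap → day 27); K (finishes day 17). The latest of these is day 39, so N runs day 39 to 39 + 4 = day 43.
The earliest everything can be done is day 43, which is after the deadline of 35, so it is not possible.

No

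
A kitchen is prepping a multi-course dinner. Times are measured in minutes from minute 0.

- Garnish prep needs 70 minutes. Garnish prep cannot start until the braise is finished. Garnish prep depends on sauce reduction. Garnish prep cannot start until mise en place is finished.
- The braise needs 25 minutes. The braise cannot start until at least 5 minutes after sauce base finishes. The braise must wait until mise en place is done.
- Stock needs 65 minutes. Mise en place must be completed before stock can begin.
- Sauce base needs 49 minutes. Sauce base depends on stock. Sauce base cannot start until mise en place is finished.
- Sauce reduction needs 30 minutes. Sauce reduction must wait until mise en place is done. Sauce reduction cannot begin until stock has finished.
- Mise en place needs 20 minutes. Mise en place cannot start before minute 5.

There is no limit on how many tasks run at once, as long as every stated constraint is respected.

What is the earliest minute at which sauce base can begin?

90

After its own release at minute 5, mise en place can start at minute 5 and finishes at minute 25.
Stock waits on mise en place (finishes minute 25), so it starts at minute 25 and finishes at 25 + 65 = minute 90.
Sauce base waits on stock (finishes minute 90); mise en place (finishes minute 25). The latest of these is minute 90, which is the earliest sauce base can start.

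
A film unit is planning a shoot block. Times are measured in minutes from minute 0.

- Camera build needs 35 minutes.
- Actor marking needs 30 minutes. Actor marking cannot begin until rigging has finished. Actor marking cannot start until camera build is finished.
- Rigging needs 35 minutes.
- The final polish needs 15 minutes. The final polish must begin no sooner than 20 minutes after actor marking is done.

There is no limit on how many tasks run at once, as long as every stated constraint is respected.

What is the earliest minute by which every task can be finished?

Nothing blocks camera build, so it runs from minute 0 to minute 35.
Rigging has no prerequisites, so it starts at minute 0 and finishes at minute 35.
Actor marking cannot start until rigging (finishes minute 35); camera build (finishes minute 35). The controlling bound is minute 35, so actor marking finishes at 35 + 30 = minute 65.
After actor marking (finishes minute 65, plus 20-minute gap → minute 85), the final polish can start at minute 85 and finishes at minute 100.
All tasks are finished once the last one completes. Finish times: Rigging at 35, Camera build at 35, Actor marking at 65, The final polish at 100. The latest is minute 100.

100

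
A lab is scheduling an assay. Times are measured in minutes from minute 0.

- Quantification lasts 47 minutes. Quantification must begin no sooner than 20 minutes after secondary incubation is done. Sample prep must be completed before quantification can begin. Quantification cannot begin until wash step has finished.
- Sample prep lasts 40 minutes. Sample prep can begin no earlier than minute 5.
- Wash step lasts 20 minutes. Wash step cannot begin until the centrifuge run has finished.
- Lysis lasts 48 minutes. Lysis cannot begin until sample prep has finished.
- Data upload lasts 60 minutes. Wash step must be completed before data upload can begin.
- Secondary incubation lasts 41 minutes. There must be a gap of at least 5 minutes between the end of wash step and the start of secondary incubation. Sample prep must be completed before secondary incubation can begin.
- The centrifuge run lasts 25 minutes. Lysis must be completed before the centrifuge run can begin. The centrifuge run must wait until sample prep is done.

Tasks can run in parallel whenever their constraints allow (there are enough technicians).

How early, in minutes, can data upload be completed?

198

After its own release at minute 5, sample prep can start at minute 5 and finishes at minute 45.
After sample prep (finishes minute 45), lysis can start at minute 45 and finishes at minute 93.
For the centrifuge run: lysis (finishes minute 93); sample prep (finishes minute 45). Taking the maximum gives a start of minute 93, and it finishes at 93 + 25 = minute 118.
Wash step waits on the centrifuge run (finishes minute 118), so it starts at minute 118 and finishes at 118 + 20 = minute 138.
Data upload waits on wash step (finishes minute 138), so it starts at minute 138 and finishes at 138 + 60 = minute 198.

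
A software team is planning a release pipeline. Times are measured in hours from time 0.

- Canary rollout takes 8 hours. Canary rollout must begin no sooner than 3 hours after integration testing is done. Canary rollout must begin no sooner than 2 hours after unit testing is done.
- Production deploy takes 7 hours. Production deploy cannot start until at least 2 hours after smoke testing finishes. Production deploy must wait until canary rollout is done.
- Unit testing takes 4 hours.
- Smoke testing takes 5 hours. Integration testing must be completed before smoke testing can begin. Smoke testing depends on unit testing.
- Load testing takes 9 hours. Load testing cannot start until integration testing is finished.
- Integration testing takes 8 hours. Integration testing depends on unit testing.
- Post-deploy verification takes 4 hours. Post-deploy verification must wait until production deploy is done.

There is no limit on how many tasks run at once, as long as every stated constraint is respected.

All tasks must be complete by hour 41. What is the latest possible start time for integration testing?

11

Post-deploy verification has no dependents, so it just needs to finish by hour 41. Starting by 41 − 4 = hour 37 achieves that.
Production deploy must finish before post-deploy verification (must start by hour 37). With a 7-hour duration, production deploy must start by 37 − 7 = hour 30.
Smoke testing must finish before production deploy (must start by hour 30, minus 2-hour gap → hour 28). With a 5-hour duration, smoke testing must start by 28 − 5 = hour 23.
Canary rollout must finish before production deploy (must start by hour 30). With an 8-hour duration, canary rollout must start by 30 − 8 = hour 22.
Load testing must finish by hour 41; it takes 9 hours, so it must start by 41 − 9 = hour 32.
Integration testing must finish in time for smoke testing (must start by hour 23); canary rollout (must start by hour 22, minus 3-hour gap → hour 19); load testing (must start by hour 32). The tightest is hour 19, so integration testing must start by 19 − 8 = hour 11.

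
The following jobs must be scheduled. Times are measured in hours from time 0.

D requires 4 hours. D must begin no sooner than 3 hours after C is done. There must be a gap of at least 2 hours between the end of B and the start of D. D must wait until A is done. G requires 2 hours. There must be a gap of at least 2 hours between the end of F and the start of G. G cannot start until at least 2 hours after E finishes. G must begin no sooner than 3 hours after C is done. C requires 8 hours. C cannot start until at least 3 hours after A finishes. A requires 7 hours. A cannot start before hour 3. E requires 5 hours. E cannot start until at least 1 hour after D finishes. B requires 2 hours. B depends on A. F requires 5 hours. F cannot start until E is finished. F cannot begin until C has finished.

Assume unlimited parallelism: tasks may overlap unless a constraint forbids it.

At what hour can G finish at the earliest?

After its own release at hour 3, A can start at hour 3 and finishes at hour 10.
C waits on A (finishes hour 10, plus 3-hour gap → hour 13), so it starts at hour 13 and finishes at 13 + 8 = hour 21.
After A (finishes hour 10), B can start at hour 10 and finishes at hour 12.
D cannot start until C (finishes hour 21, plus 3-hour gap → hour 24); B (finishes hour 12, plus 2-hour gap → hour 14); A (finishes hour 10). The controlling bound is hour 24, so D finishes at 24 + 4 = hour 28.
E cannot begin until D (finishes hour 28, plus 1-hour gap → hour 29). It runs from hour 29 to 29 + 5 = hour 34.
F cannot start until E (finishes hour 34); C (finishes hour 21). The controlling bound is hour 34, so F finishes at 34 + 5 = hour 39.
G has to wait for F (finishes hour 39, plus 2-hour gap → hour 41); E (finishes hour 34, plus 2-hour gap → hour 36); C (finishes hour 21, plus 3-hour gap → hour 24). The latest of these is hour 41, so G runs hour 41 to 41 + 2 = hour 43.

43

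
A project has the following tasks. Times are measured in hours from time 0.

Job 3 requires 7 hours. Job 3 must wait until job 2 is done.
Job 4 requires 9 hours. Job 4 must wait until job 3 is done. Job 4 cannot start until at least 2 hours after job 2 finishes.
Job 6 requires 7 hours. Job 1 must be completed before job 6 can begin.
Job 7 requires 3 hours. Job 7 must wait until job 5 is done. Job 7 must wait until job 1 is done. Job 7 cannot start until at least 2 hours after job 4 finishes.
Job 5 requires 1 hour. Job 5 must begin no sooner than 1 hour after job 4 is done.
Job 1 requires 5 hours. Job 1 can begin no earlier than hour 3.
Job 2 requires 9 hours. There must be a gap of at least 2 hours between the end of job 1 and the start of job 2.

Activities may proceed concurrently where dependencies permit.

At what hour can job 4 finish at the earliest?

Job 1 cannot begin until its own release at hour 3. It runs from hour 3 to 3 + 5 = hour 8.
After job 1 (finishes hour 8, plus 2-hour gap → hour 10), job 2 can start at hour 10 and finishes at hour 19.
Job 3 cannot begin until job 2 (finishes hour 19). It runs from hour 19 to 19 + 7 = hour 26.
Job 4 needs all of job 3 (finishes hour 26); job 2 (finishes hour 19, plus 2-hour gap → hour 21). That puts its earliest start at hour 26; it finishes at 26 + 9 = hour 35.

35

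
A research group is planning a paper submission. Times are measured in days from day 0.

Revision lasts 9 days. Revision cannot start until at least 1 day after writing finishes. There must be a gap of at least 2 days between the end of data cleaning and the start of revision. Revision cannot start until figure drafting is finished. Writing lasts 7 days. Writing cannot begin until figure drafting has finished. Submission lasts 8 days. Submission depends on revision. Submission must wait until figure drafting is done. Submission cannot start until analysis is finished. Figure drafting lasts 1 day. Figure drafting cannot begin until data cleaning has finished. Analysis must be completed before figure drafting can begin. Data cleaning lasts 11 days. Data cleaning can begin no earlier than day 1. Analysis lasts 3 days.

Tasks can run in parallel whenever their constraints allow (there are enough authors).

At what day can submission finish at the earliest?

Analysis can start immediately at day 0; it finishes at day 3.
After its own release at day 1, data cleaning can start at day 1 and finishes at day 12.
Figure drafting cannot start until data cleaning (finishes day 12); analysis (finishes day 3). The controlling bound is day 12, so figure drafting finishes at 12 + 1 = day 13.
Writing cannot begin until figure drafting (finishes day 13). It runs from day 13 to 13 + 7 = day 20.
Revision has to wait for writing (finishes day 20, plus 1-day gap → day 21); data cleaning (finishes day 12, plus 2-day gap → day 14); figure drafting (finishes day 13). The latest of these is day 21, so revision runs day 21 to 21 + 9 = day 30.
Submission has to wait for revision (finishes day 30); figure drafting (finishes day 13); analysis (finishes day 3). The latest of these is day 30, so submission runs day 30 to 30 + 8 = day 38.

38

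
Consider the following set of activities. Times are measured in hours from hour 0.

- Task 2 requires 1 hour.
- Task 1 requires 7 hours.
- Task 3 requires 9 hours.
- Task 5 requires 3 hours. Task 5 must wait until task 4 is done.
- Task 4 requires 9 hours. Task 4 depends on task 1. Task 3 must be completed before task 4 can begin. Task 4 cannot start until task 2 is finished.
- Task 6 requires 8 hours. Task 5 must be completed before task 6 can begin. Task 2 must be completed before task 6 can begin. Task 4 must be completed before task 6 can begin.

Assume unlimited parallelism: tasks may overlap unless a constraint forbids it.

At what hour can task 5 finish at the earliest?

21

Task 3 has no prerequisites, so it starts at hour 0 and finishes at hour 9.
Task 2 has no prerequisites, so it starts at hour 0 and finishes at hour 1.
Task 1 has no prerequisites, so it starts at hour 0 and finishes at hour 7.
Task 4 cannot start until task 1 (finishes hour 7); task 3 (finishes hour 9); task 2 (finishes hour 1). The controlling bound is hour 9, so task 4 finishes at 9 + 9 = hour 18.
Task 5 cannot begin until task 4 (finishes hour 18). It runs from hour 18 to 18 + 3 = hour 21.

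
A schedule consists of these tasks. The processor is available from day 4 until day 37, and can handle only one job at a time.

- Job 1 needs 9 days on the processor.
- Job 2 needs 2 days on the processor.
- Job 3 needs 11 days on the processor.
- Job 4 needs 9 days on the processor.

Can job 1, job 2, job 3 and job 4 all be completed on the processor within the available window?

The processor window is 37 − 4 = 33 days.
Running back to back, the jobs need 9 + 2 + 11 + 9 = 31 days on the processor.
Since 31 ≤ 33, they fit within the window.

Yes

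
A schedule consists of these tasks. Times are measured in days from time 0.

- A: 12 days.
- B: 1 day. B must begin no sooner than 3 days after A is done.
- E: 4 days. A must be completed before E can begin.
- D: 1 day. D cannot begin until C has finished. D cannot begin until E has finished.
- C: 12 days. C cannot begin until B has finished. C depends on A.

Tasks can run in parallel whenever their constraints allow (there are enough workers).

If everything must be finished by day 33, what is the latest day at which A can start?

Nothing follows D; the deadline of day 33 is its only limit. It must start by 33 − 1 = day 32.
C must finish before D (must start by day 32). With a 12-day duration, C must start by 32 − 12 = day 20.
B feeds into C (must start by day 20); so B must finish by day 20 and therefore start by day 19.
Since D (must start by day 32) depends on it, E must finish by day 32. Backing off its 4-day duration gives a latest start of day 28.
A has several dependents: B (must start by day 19, minus 3-day gap → day 16); C (must start by day 20); E (must start by day 28). The earliest of those limits is day 16, so A must start by 16 − 12 = day 4.

4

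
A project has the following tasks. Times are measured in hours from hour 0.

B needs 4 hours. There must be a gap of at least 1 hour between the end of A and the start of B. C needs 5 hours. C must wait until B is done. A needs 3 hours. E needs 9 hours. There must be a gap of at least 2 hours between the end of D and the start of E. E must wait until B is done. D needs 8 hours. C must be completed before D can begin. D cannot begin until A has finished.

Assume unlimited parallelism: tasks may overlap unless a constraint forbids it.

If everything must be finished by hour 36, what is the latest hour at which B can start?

Nothing follows E; the deadline of hour 36 is its only limit. It must start by 36 − 9 = hour 27.
Since E (must start by hour 27, minus 2-hour gap → hour 25) depends on it, D must finish by hour 25. Backing off its 8-hour duration gives a latest start of hour 17.
C feeds into D (must start by hour 17); so C must finish by hour 17 and therefore start by hour 12.
For B: C (must start by hour 12); E (must start by hour 27). The most restrictive is hour 12; with a 4-hour duration, B must start by hour 8.

8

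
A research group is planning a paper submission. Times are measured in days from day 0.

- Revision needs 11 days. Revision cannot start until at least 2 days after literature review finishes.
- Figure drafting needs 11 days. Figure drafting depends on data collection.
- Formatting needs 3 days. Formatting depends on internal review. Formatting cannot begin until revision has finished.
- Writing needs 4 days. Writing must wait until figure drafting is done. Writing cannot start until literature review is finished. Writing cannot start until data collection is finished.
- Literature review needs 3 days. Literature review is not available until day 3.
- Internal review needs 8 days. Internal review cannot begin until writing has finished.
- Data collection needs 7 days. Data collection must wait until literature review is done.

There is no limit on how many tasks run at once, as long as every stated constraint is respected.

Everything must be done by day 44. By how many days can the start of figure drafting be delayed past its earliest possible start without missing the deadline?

5

Literature review waits on its own release at day 3, so it starts at day 3 and finishes at 3 + 3 = day 6.
Data collection waits on literature review (finishes day 6), so it starts at day 6 and finishes at 6 + 7 = day 13.
After data collection (finishes day 13), figure drafting can start at day 13 and finishes at day 24.

Working backward from the deadline:
To finish by day 44, formatting (duration 3) must start no later than day 41.
Internal review must finish before formatting (must start by day 41). With an 8-day duration, internal review must start by 41 − 8 = day 33.
Writing has to be done before internal review (must start by day 33). That means finishing by day 33, i.e. starting by 33 − 4 = day 29.
Figure drafting has to be done before writing (must start by day 29). That means finishing by day 29, i.e. starting by 29 − 11 = day 18.
So figure drafting can start as early as day 13 and as late as day 18, giving 18 − 13 = 5 days of slack.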